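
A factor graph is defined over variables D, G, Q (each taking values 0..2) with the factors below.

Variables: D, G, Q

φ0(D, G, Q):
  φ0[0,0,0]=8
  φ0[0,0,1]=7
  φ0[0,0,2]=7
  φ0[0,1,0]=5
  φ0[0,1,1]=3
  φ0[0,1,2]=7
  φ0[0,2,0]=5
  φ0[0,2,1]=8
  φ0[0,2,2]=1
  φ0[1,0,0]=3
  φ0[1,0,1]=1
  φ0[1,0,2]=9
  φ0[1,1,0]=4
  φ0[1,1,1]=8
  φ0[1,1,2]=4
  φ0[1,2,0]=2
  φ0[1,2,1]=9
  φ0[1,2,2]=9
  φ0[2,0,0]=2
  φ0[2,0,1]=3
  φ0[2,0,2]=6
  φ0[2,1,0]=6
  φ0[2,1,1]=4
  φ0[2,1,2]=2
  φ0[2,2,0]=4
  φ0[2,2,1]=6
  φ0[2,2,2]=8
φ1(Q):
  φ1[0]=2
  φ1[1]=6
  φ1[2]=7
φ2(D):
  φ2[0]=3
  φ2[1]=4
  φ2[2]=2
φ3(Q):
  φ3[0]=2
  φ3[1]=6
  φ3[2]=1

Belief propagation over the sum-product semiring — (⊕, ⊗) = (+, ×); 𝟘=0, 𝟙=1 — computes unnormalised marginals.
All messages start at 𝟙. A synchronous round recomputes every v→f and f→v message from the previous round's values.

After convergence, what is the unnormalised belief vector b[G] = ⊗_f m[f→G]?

b[G] = [1759, 2223, 3101]

init: all messages = 𝟙 over 3 values
r1 m[φ0→D] = [51, 49, 41]
r1 m[φ0→G] = [46, 43, 52]
r1 m[φ0→Q] = [39, 49, 53]
r1 m[φ1→Q] = [2, 6, 7]
r1 m[φ2→D] = [3, 4, 2]
r1 m[φ3→Q] = [2, 6, 1]
r1 m[D→φ0] = [1, 1, 1]
r1 m[D→φ2] = [1, 1, 1]
r1 m[G→φ0] = [1, 1, 1]
r1 m[Q→φ0] = [1, 1, 1]
r1 m[Q→φ1] = [1, 1, 1]
r1 m[Q→φ3] = [1, 1, 1]
r2 m[φ0→D] = [51, 49, 41]
r2 m[φ0→G] = [46, 43, 52]
r2 m[φ0→Q] = [39, 49, 53]
r2 m[φ1→Q] = [2, 6, 7]
r2 m[φ2→D] = [3, 4, 2]
r2 m[φ3→Q] = [2, 6, 1]
r2 m[D→φ0] = [3, 4, 2]
r2 m[D→φ2] = [51, 49, 41]
r2 m[G→φ0] = [1, 1, 1]
r2 m[Q→φ0] = [4, 36, 7]
r2 m[Q→φ1] = [78, 294, 53]
r2 m[Q→φ3] = [78, 294, 371]
r3 m[φ0→D] = [825, 838, 628]
r3 m[φ0→G] = [1759, 2223, 3101]
r3 m[φ0→Q] = [114, 152, 165]
r3 m[φ1→Q] = [2, 6, 7]
r3 m[φ2→D] = [3, 4, 2]
r3 m[φ3→Q] = [2, 6, 1]
r3 m[D→φ0] = [3, 4, 2]
r3 m[D→φ2] = [51, 49, 41]
r3 m[G→φ0] = [1, 1, 1]
r3 m[Q→φ0] = [4, 36, 7]
r3 m[Q→φ1] = [78, 294, 53]
r3 m[Q→φ3] = [78, 294, 371]
r4 m[φ0→D] = [825, 838, 628]
r4 m[φ0→G] = [1759, 2223, 3101]
r4 m[φ0→Q] = [114, 152, 165]
r4 m[φ1→Q] = [2, 6, 7]
r4 m[φ2→D] = [3, 4, 2]
r4 m[φ3→Q] = [2, 6, 1]
r4 m[D→φ0] = [3, 4, 2]
r4 m[D→φ2] = [825, 838, 628]
r4 m[G→φ0] = [1, 1, 1]
r4 m[Q→φ0] = [4, 36, 7]
r4 m[Q→φ1] = [228, 912, 165]
r4 m[Q→φ3] = [228, 912, 1155]
r5 m[φ0→D] = [825, 838, 628]
r5 m[φ0→G] = [1759, 2223, 3101]
r5 m[φ0→Q] = [114, 152, 165]
r5 m[φ1→Q] = [2, 6, 7]
r5 m[φ2→D] = [3, 4, 2]
r5 m[φ3→Q] = [2, 6, 1]
r5 m[D→φ0] = [3, 4, 2]
r5 m[D→φ2] = [825, 838, 628]
r5 m[G→φ0] = [1, 1, 1]
r5 m[Q→φ0] = [4, 36, 7]
r5 m[Q→φ1] = [228, 912, 165]
r5 m[Q→φ3] = [228, 912, 1155]
fixed point reached at round 5
b[G] = ⊗ incoming = [1759, 2223, 3101]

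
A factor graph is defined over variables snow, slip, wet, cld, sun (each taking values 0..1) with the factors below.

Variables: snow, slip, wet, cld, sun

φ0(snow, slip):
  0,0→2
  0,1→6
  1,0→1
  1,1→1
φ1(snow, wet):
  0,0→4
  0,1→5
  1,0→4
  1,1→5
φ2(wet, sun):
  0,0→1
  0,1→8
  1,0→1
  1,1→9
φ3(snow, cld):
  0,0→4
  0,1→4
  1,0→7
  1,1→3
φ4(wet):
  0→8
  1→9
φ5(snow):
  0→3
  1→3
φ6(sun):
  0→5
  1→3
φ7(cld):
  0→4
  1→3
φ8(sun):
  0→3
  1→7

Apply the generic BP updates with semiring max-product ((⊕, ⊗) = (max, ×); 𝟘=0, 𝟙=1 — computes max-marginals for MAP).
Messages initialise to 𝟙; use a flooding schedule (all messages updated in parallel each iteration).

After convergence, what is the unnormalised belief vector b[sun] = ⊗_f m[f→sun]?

init: all messages = 𝟙 over 2 values
r1 m[φ0→snow] = [6, 1]
r1 m[φ0→slip] = [2, 6]
r1 m[φ1→snow] = [5, 5]
r1 m[φ1→wet] = [4, 5]
r1 m[φ2→wet] = [8, 9]
r1 m[φ2→sun] = [1, 9]
r1 m[φ3→snow] = [4, 7]
r1 m[φ3→cld] = [7, 4]
r1 m[φ4→wet] = [8, 9]
r1 m[φ5→snow] = [3, 3]
r1 m[φ6→sun] = [5, 3]
r1 m[φ7→cld] = [4, 3]
r1 m[φ8→sun] = [3, 7]
r1 m[snow→φ0] = [1, 1]
r1 m[snow→φ1] = [1, 1]
r1 m[snow→φ3] = [1, 1]
r1 m[snow→φ5] = [1, 1]
r1 m[slip→φ0] = [1, 1]
r1 m[wet→φ1] = [1, 1]
r1 m[wet→φ2] = [1, 1]
r1 m[wet→φ4] = [1, 1]
r1 m[cld→φ3] = [1, 1]
r1 m[cld→φ7] = [1, 1]
r1 m[sun→φ2] = [1, 1]
r1 m[sun→φ6] = [1, 1]
r1 m[sun→φ8] = [1, 1]
r2 m[φ0→snow] = [6, 1]
r2 m[φ0→slip] = [2, 6]
r2 m[φ1→snow] = [5, 5]
r2 m[φ1→wet] = [4, 5]
r2 m[φ2→wet] = [8, 9]
r2 m[φ2→sun] = [1, 9]
r2 m[φ3→snow] = [4, 7]
r2 m[φ3→cld] = [7, 4]
r2 m[φ4→wet] = [8, 9]
r2 m[φ5→snow] = [3, 3]
r2 m[φ6→sun] = [5, 3]
r2 m[φ7→cld] = [4, 3]
r2 m[φ8→sun] = [3, 7]
r2 m[snow→φ0] = [60, 105]
r2 m[snow→φ1] = [72, 21]
r2 m[snow→φ3] = [90, 15]
r2 m[snow→φ5] = [120, 35]
r2 m[slip→φ0] = [1, 1]
r2 m[wet→φ1] = [64, 81]
r2 m[wet→φ2] = [32, 45]
r2 m[wet→φ4] = [32, 45]
r2 m[cld→φ3] = [4, 3]
r2 m[cld→φ7] = [7, 4]
r2 m[sun→φ2] = [15, 21]
r2 m[sun→φ6] = [3, 63]
r2 m[sun→φ8] = [5, 27]
r3 m[φ0→snow] = [6, 1]
r3 m[φ0→slip] = [120, 360]
r3 m[φ1→snow] = [405, 405]
r3 m[φ1→wet] = [288, 360]
r3 m[φ2→wet] = [168, 189]
r3 m[φ2→sun] = [45, 405]
r3 m[φ3→snow] = [16, 28]
r3 m[φ3→cld] = [360, 360]
r3 m[φ4→wet] = [8, 9]
r3 m[φ5→snow] = [3, 3]
r3 m[φ6→sun] = [5, 3]
r3 m[φ7→cld] = [4, 3]
r3 m[φ8→sun] = [3, 7]
r3 m[snow→φ0] = [60, 105]
r3 m[snow→φ1] = [72, 21]
r3 m[snow→φ3] = [90, 15]
r3 m[snow→φ5] = [120, 35]
r3 m[slip→φ0] = [1, 1]
r3 m[wet→φ1] = [64, 81]
r3 m[wet→φ2] = [32, 45]
r3 m[wet→φ4] = [32, 45]
r3 m[cld→φ3] = [4, 3]
r3 m[cld→φ7] = [7, 4]
r3 m[sun→φ2] = [15, 21]
r3 m[sun→φ6] = [3, 63]
r3 m[sun→φ8] = [5, 27]
r4 m[φ0→snow] = [6, 1]
r4 m[φ0→slip] = [120, 360]
r4 m[φ1→snow] = [405, 405]
r4 m[φ1→wet] = [288, 360]
r4 m[φ2→wet] = [168, 189]
r4 m[φ2→sun] = [45, 405]
r4 m[φ3→snow] = [16, 28]
r4 m[φ3→cld] = [360, 360]
r4 m[φ4→wet] = [8, 9]
r4 m[φ5→snow] = [3, 3]
r4 m[φ6→sun] = [5, 3]
r4 m[φ7→cld] = [4, 3]
r4 m[φ8→sun] = [3, 7]
r4 m[snow→φ0] = [19440, 34020]
r4 m[snow→φ1] = [288, 84]
r4 m[snow→φ3] = [7290, 1215]
r4 m[snow→φ5] = [38880, 11340]
r4 m[slip→φ0] = [1, 1]
r4 m[wet→φ1] = [1344, 1701]
r4 m[wet→φ2] = [2304, 3240]
r4 m[wet→φ4] = [48384, 68040]
r4 m[cld→φ3] = [4, 3]
r4 m[cld→φ7] = [360, 360]
r4 m[sun→φ2] = [15, 21]
r4 m[sun→φ6] = [135, 2835]
r4 m[sun→φ8] = [225, 1215]
r5 m[φ0→snow] = [6, 1]
r5 m[φ0→slip] = [38880, 116640]
r5 m[φ1→snow] = [8505, 8505]
r5 m[φ1→wet] = [1152, 1440]
r5 m[φ2→wet] = [168, 189]
r5 m[φ2→sun] = [3240, 29160]
r5 m[φ3→snow] = [16, 28]
r5 m[φ3→cld] = [29160, 29160]
r5 m[φ4→wet] = [8, 9]
r5 m[φ5→snow] = [3, 3]
r5 m[φ6→sun] = [5, 3]
r5 m[φ7→cld] = [4, 3]
r5 m[φ8→sun] = [3, 7]
r5 m[snow→φ0] = [19440, 34020]
r5 m[snow→φ1] = [288, 84]
r5 m[snow→φ3] = [7290, 1215]
r5 m[snow→φ5] = [38880, 11340]
r5 m[slip→φ0] = [1, 1]
r5 m[wet→φ1] = [1344, 1701]
r5 m[wet→φ2] = [2304, 3240]
r5 m[wet→φ4] = [48384, 68040]
r5 m[cld→φ3] = [4, 3]
r5 m[cld→φ7] = [360, 360]
r5 m[sun→φ2] = [15, 21]
r5 m[sun→φ6] = [135, 2835]
r5 m[sun→φ8] = [225, 1215]
r6 m[φ0→snow] = [6, 1]
r6 m[φ0→slip] = [38880, 116640]
r6 m[φ1→snow] = [8505, 8505]
r6 m[φ1→wet] = [1152, 1440]
r6 m[φ2→wet] = [168, 189]
r6 m[φ2→sun] = [3240, 29160]
r6 m[φ3→snow] = [16, 28]
r6 m[φ3→cld] = [29160, 29160]
r6 m[φ4→wet] = [8, 9]
r6 m[φ5→snow] = [3, 3]
r6 m[φ6→sun] = [5, 3]
r6 m[φ7→cld] = [4, 3]
r6 m[φ8→sun] = [3, 7]
r6 m[snow→φ0] = [408240, 714420]
r6 m[snow→φ1] = [288, 84]
r6 m[snow→φ3] = [153090, 25515]
r6 m[snow→φ5] = [816480, 238140]
r6 m[slip→φ0] = [1, 1]
r6 m[wet→φ1] = [1344, 1701]
r6 m[wet→φ2] = [9216, 12960]
r6 m[wet→φ4] = [193536, 272160]
r6 m[cld→φ3] = [4, 3]
r6 m[cld→φ7] = [29160, 29160]
r6 m[sun→φ2] = [15, 21]
r6 m[sun→φ6] = [9720, 204120]
r6 m[sun→φ8] = [16200, 87480]
r7 m[φ0→snow] = [6, 1]
r7 m[φ0→slip] = [816480, 2449440]
r7 m[φ1→snow] = [8505, 8505]
r7 m[φ1→wet] = [1152, 1440]
r7 m[φ2→wet] = [168, 189]
r7 m[φ2→sun] = [12960, 116640]
r7 m[φ3→snow] = [16, 28]
r7 m[φ3→cld] = [612360, 612360]
r7 m[φ4→wet] = [8, 9]
r7 m[φ5→snow] = [3, 3]
r7 m[φ6→sun] = [5, 3]
r7 m[φ7→cld] = [4, 3]
r7 m[φ8→sun] = [3, 7]
r7 m[snow→φ0] = [408240, 714420]
r7 m[snow→φ1] = [288, 84]
r7 m[snow→φ3] = [153090, 25515]
r7 m[snow→φ5] = [816480, 238140]
r7 m[slip→φ0] = [1, 1]
r7 m[wet→φ1] = [1344, 1701]
r7 m[wet→φ2] = [9216, 12960]
r7 m[wet→φ4] = [193536, 272160]
r7 m[cld→φ3] = [4, 3]
r7 m[cld→φ7] = [29160, 29160]
r7 m[sun→φ2] = [15, 21]
r7 m[sun→φ6] = [9720, 204120]
r7 m[sun→φ8] = [16200, 87480]
r8 m[φ0→snow] = [6, 1]
r8 m[φ0→slip] = [816480, 2449440]
r8 m[φ1→snow] = [8505, 8505]
r8 m[φ1→wet] = [1152, 1440]
r8 m[φ2→wet] = [168, 189]
r8 m[φ2→sun] = [12960, 116640]
r8 m[φ3→snow] = [16, 28]
r8 m[φ3→cld] = [612360, 612360]
r8 m[φ4→wet] = [8, 9]
r8 m[φ5→snow] = [3, 3]
r8 m[φ6→sun] = [5, 3]
r8 m[φ7→cld] = [4, 3]
r8 m[φ8→sun] = [3, 7]
r8 m[snow→φ0] = [408240, 714420]
r8 m[snow→φ1] = [288, 84]
r8 m[snow→φ3] = [153090, 25515]
r8 m[snow→φ5] = [816480, 238140]
r8 m[slip→φ0] = [1, 1]
r8 m[wet→φ1] = [1344, 1701]
r8 m[wet→φ2] = [9216, 12960]
r8 m[wet→φ4] = [193536, 272160]
r8 m[cld→φ3] = [4, 3]
r8 m[cld→φ7] = [612360, 612360]
r8 m[sun→φ2] = [15, 21]
r8 m[sun→φ6] = [38880, 816480]
r8 m[sun→φ8] = [64800, 349920]
r9 m[φ0→snow] = [6, 1]
r9 m[φ0→slip] = [816480, 2449440]
r9 m[φ1→snow] = [8505, 8505]
r9 m[φ1→wet] = [1152, 1440]
r9 m[φ2→wet] = [168, 189]
r9 m[φ2→sun] = [12960, 116640]
r9 m[φ3→snow] = [16, 28]
r9 m[φ3→cld] = [612360, 612360]
r9 m[φ4→wet] = [8, 9]
r9 m[φ5→snow] = [3, 3]
r9 m[φ6→sun] = [5, 3]
r9 m[φ7→cld] = [4, 3]
r9 m[φ8→sun] = [3, 7]
r9 m[snow→φ0] = [408240, 714420]
r9 m[snow→φ1] = [288, 84]
r9 m[snow→φ3] = [153090, 25515]
r9 m[snow→φ5] = [816480, 238140]
r9 m[slip→φ0] = [1, 1]
r9 m[wet→φ1] = [1344, 1701]
r9 m[wet→φ2] = [9216, 12960]
r9 m[wet→φ4] = [193536, 272160]
r9 m[cld→φ3] = [4, 3]
r9 m[cld→φ7] = [612360, 612360]
r9 m[sun→φ2] = [15, 21]
r9 m[sun→φ6] = [38880, 816480]
r9 m[sun→φ8] = [64800, 349920]
fixed point reached at round 9
b[sun] = ⊗ incoming = [194400, 2449440]

b[sun] = [194400, 2449440]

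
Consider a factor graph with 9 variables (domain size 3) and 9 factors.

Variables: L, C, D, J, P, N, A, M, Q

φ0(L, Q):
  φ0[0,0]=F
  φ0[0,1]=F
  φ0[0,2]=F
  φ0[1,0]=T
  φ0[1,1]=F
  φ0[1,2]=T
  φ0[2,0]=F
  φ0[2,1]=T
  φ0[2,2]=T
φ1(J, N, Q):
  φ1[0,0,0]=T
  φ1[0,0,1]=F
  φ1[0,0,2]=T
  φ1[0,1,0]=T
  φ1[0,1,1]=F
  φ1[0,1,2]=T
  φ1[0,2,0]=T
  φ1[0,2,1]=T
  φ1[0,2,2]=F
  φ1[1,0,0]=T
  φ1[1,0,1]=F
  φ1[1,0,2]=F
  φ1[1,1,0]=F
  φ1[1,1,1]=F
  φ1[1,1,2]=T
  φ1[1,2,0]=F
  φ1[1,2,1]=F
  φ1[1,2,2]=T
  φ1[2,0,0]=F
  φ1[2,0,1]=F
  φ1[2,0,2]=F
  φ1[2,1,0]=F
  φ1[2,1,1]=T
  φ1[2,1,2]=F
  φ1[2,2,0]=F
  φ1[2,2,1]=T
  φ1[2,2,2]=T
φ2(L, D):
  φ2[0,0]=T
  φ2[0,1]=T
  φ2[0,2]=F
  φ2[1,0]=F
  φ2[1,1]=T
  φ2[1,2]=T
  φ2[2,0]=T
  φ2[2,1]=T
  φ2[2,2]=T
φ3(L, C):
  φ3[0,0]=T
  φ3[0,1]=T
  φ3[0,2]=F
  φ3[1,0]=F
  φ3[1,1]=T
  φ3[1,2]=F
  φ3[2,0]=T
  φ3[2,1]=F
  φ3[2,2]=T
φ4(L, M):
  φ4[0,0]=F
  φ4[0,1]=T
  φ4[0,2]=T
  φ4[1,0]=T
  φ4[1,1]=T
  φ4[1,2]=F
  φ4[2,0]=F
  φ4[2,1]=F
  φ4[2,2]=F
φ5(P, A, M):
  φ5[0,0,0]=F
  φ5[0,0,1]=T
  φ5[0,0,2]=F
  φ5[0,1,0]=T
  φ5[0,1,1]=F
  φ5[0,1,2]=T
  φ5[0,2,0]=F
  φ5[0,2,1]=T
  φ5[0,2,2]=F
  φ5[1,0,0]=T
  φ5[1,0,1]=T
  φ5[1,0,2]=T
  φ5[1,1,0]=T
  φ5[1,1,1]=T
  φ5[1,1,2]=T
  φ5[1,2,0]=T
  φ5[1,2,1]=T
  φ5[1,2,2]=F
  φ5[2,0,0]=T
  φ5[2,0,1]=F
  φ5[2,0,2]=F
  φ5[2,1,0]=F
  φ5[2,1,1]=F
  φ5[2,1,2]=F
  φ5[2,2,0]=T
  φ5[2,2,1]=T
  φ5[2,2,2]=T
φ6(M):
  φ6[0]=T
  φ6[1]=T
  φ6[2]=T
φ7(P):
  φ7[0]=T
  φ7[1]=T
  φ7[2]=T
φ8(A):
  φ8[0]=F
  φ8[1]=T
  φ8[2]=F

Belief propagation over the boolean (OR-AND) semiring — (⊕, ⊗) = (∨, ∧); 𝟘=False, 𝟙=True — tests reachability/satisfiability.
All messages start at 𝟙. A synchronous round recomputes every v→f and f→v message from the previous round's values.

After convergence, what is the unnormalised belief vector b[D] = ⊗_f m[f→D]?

init: all messages = 𝟙 over 3 values
r1 m[φ0→L] = [F, T, T]
r1 m[φ0→Q] = [T, T, T]
r1 m[φ1→J] = [T, T, T]
r1 m[φ1→N] = [T, T, T]
r1 m[φ1→Q] = [T, T, T]
r1 m[φ2→L] = [T, T, T]
r1 m[φ2→D] = [T, T, T]
r1 m[φ3→L] = [T, T, T]
r1 m[φ3→C] = [T, T, T]
r1 m[φ4→L] = [T, T, F]
r1 m[φ4→M] = [T, T, T]
r1 m[φ5→P] = [T, T, T]
r1 m[φ5→A] = [T, T, T]
r1 m[φ5→M] = [T, T, T]
r1 m[φ6→M] = [T, T, T]
r1 m[φ7→P] = [T, T, T]
r1 m[φ8→A] = [F, T, F]
r1 m[L→φ0] = [T, T, T]
r1 m[L→φ2] = [T, T, T]
r1 m[L→φ3] = [T, T, T]
r1 m[L→φ4] = [T, T, T]
r1 m[C→φ3] = [T, T, T]
r1 m[D→φ2] = [T, T, T]
r1 m[J→φ1] = [T, T, T]
r1 m[P→φ5] = [T, T, T]
r1 m[P→φ7] = [T, T, T]
r1 m[N→φ1] = [T, T, T]
r1 m[A→φ5] = [T, T, T]
r1 m[A→φ8] = [T, T, T]
r1 m[M→φ4] = [T, T, T]
r1 m[M→φ5] = [T, T, T]
r1 m[M→φ6] = [T, T, T]
r1 m[Q→φ0] = [T, T, T]
r1 m[Q→φ1] = [T, T, T]
r2 m[φ0→L] = [F, T, T]
r2 m[φ0→Q] = [T, T, T]
r2 m[φ1→J] = [T, T, T]
r2 m[φ1→N] = [T, T, T]
r2 m[φ1→Q] = [T, T, T]
r2 m[φ2→L] = [T, T, T]
r2 m[φ2→D] = [T, T, T]
r2 m[φ3→L] = [T, T, T]
r2 m[φ3→C] = [T, T, T]
r2 m[φ4→L] = [T, T, F]
r2 m[φ4→M] = [T, T, T]
r2 m[φ5→P] = [T, T, T]
r2 m[φ5→A] = [T, T, T]
r2 m[φ5→M] = [T, T, T]
r2 m[φ6→M] = [T, T, T]
r2 m[φ7→P] = [T, T, T]
r2 m[φ8→A] = [F, T, F]
r2 m[L→φ0] = [T, T, F]
r2 m[L→φ2] = [F, T, F]
r2 m[L→φ3] = [F, T, F]
r2 m[L→φ4] = [F, T, T]
r2 m[C→φ3] = [T, T, T]
r2 m[D→φ2] = [T, T, T]
r2 m[J→φ1] = [T, T, T]
r2 m[P→φ5] = [T, T, T]
r2 m[P→φ7] = [T, T, T]
r2 m[N→φ1] = [T, T, T]
r2 m[A→φ5] = [F, T, F]
r2 m[A→φ8] = [T, T, T]
r2 m[M→φ4] = [T, T, T]
r2 m[M→φ5] = [T, T, T]
r2 m[M→φ6] = [T, T, T]
r2 m[Q→φ0] = [T, T, T]
r2 m[Q→φ1] = [T, T, T]
r3 m[φ0→L] = [F, T, T]
r3 m[φ0→Q] = [T, F, T]
r3 m[φ1→J] = [T, T, T]
r3 m[φ1→N] = [T, T, T]
r3 m[φ1→Q] = [T, T, T]
r3 m[φ2→L] = [T, T, T]
r3 m[φ2→D] = [F, T, T]
r3 m[φ3→L] = [T, T, T]
r3 m[φ3→C] = [F, T, F]
r3 m[φ4→L] = [T, T, F]
r3 m[φ4→M] = [T, T, F]
r3 m[φ5→P] = [T, T, F]
r3 m[φ5→A] = [T, T, T]
r3 m[φ5→M] = [T, T, T]
r3 m[φ6→M] = [T, T, T]
r3 m[φ7→P] = [T, T, T]
r3 m[φ8→A] = [F, T, F]
r3 m[L→φ0] = [T, T, F]
r3 m[L→φ2] = [F, T, F]
r3 m[L→φ3] = [F, T, F]
r3 m[L→φ4] = [F, T, T]
r3 m[C→φ3] = [T, T, T]
r3 m[D→φ2] = [T, T, T]
r3 m[J→φ1] = [T, T, T]
r3 m[P→φ5] = [T, T, T]
r3 m[P→φ7] = [T, T, T]
r3 m[N→φ1] = [T, T, T]
r3 m[A→φ5] = [F, T, F]
r3 m[A→φ8] = [T, T, T]
r3 m[M→φ4] = [T, T, T]
r3 m[M→φ5] = [T, T, T]
r3 m[M→φ6] = [T, T, T]
r3 m[Q→φ0] = [T, T, T]
r3 m[Q→φ1] = [T, T, T]
r4 m[φ0→L] = [F, T, T]
r4 m[φ0→Q] = [T, F, T]
r4 m[φ1→J] = [T, T, T]
r4 m[φ1→N] = [T, T, T]
r4 m[φ1→Q] = [T, T, T]
r4 m[φ2→L] = [T, T, T]
r4 m[φ2→D] = [F, T, T]
r4 m[φ3→L] = [T, T, T]
r4 m[φ3→C] = [F, T, F]
r4 m[φ4→L] = [T, T, F]
r4 m[φ4→M] = [T, T, F]
r4 m[φ5→P] = [T, T, F]
r4 m[φ5→A] = [T, T, T]
r4 m[φ5→M] = [T, T, T]
r4 m[φ6→M] = [T, T, T]
r4 m[φ7→P] = [T, T, T]
r4 m[φ8→A] = [F, T, F]
r4 m[L→φ0] = [T, T, F]
r4 m[L→φ2] = [F, T, F]
r4 m[L→φ3] = [F, T, F]
r4 m[L→φ4] = [F, T, T]
r4 m[C→φ3] = [T, T, T]
r4 m[D→φ2] = [T, T, T]
r4 m[J→φ1] = [T, T, T]
r4 m[P→φ5] = [T, T, T]
r4 m[P→φ7] = [T, T, F]
r4 m[N→φ1] = [T, T, T]
r4 m[A→φ5] = [F, T, F]
r4 m[A→φ8] = [T, T, T]
r4 m[M→φ4] = [T, T, T]
r4 m[M→φ5] = [T, T, F]
r4 m[M→φ6] = [T, T, F]
r4 m[Q→φ0] = [T, T, T]
r4 m[Q→φ1] = [T, F, T]
r5 m[φ0→L] = [F, T, T]
r5 m[φ0→Q] = [T, F, T]
r5 m[φ1→J] = [T, T, T]
r5 m[φ1→N] = [T, T, T]
r5 m[φ1→Q] = [T, T, T]
r5 m[φ2→L] = [T, T, T]
r5 m[φ2→D] = [F, T, T]
r5 m[φ3→L] = [T, T, T]
r5 m[φ3→C] = [F, T, F]
r5 m[φ4→L] = [T, T, F]
r5 m[φ4→M] = [T, T, F]
r5 m[φ5→P] = [T, T, F]
r5 m[φ5→A] = [T, T, T]
r5 m[φ5→M] = [T, T, T]
r5 m[φ6→M] = [T, T, T]
r5 m[φ7→P] = [T, T, T]
r5 m[φ8→A] = [F, T, F]
r5 m[L→φ0] = [T, T, F]
r5 m[L→φ2] = [F, T, F]
r5 m[L→φ3] = [F, T, F]
r5 m[L→φ4] = [F, T, T]
r5 m[C→φ3] = [T, T, T]
r5 m[D→φ2] = [T, T, T]
r5 m[J→φ1] = [T, T, T]
r5 m[P→φ5] = [T, T, T]
r5 m[P→φ7] = [T, T, F]
r5 m[N→φ1] = [T, T, T]
r5 m[A→φ5] = [F, T, F]
r5 m[A→φ8] = [T, T, T]
r5 m[M→φ4] = [T, T, T]
r5 m[M→φ5] = [T, T, F]
r5 m[M→φ6] = [T, T, F]
r5 m[Q→φ0] = [T, T, T]
r5 m[Q→φ1] = [T, F, T]
fixed point reached at round 5
b[D] = ⊗ incoming = [F, T, T]

b[D] = [F, T, T]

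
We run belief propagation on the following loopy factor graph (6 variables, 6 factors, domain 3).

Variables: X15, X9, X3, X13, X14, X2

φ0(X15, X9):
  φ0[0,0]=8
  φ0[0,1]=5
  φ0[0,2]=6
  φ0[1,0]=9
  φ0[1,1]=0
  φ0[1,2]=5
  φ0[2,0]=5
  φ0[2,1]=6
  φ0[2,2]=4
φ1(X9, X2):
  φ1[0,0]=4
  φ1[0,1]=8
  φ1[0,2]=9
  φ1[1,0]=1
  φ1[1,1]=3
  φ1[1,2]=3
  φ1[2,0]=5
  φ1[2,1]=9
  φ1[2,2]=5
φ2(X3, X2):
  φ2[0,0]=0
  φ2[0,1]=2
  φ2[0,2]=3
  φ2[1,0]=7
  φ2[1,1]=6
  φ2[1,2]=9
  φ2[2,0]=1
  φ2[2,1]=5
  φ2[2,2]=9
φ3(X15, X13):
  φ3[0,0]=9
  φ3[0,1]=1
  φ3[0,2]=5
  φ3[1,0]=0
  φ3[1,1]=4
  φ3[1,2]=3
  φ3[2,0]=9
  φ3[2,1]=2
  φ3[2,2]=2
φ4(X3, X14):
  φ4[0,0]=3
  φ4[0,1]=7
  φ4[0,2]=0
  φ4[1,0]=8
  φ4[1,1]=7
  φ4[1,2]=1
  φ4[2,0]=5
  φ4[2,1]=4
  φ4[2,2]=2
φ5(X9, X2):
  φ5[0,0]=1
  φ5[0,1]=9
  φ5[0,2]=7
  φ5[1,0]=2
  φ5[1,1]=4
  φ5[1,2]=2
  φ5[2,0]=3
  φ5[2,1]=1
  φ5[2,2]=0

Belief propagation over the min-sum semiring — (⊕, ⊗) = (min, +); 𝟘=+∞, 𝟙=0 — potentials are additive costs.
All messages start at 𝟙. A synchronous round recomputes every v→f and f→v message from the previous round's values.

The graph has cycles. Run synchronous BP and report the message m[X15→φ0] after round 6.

init: all messages = 𝟙 over 3 values
r1 m[φ0→X15] = [5, 0, 4]
r1 m[φ0→X9] = [5, 0, 4]
r1 m[φ1→X9] = [4, 1, 5]
r1 m[φ1→X2] = [1, 3, 3]
r1 m[φ2→X3] = [0, 6, 1]
r1 m[φ2→X2] = [0, 2, 3]
r1 m[φ3→X15] = [1, 0, 2]
r1 m[φ3→X13] = [0, 1, 2]
r1 m[φ4→X3] = [0, 1, 2]
r1 m[φ4→X14] = [3, 4, 0]
r1 m[φ5→X9] = [1, 2, 0]
r1 m[φ5→X2] = [1, 1, 0]
r1 m[X15→φ0] = [0, 0, 0]
r1 m[X15→φ3] = [0, 0, 0]
r1 m[X9→φ0] = [0, 0, 0]
r1 m[X9→φ1] = [0, 0, 0]
r1 m[X9→φ5] = [0, 0, 0]
r1 m[X3→φ2] = [0, 0, 0]
r1 m[X3→φ4] = [0, 0, 0]
r1 m[X13→φ3] = [0, 0, 0]
r1 m[X14→φ4] = [0, 0, 0]
r1 m[X2→φ1] = [0, 0, 0]
r1 m[X2→φ2] = [0, 0, 0]
r1 m[X2→φ5] = [0, 0, 0]
r2 m[φ0→X15] = [5, 0, 4]
r2 m[φ0→X9] = [5, 0, 4]
r2 m[φ1→X9] = [4, 1, 5]
r2 m[φ1→X2] = [1, 3, 3]
r2 m[φ2→X3] = [0, 6, 1]
r2 m[φ2→X2] = [0, 2, 3]
r2 m[φ3→X15] = [1, 0, 2]
r2 m[φ3→X13] = [0, 1, 2]
r2 m[φ4→X3] = [0, 1, 2]
r2 m[φ4→X14] = [3, 4, 0]
r2 m[φ5→X9] = [1, 2, 0]
r2 m[φ5→X2] = [1, 1, 0]
r2 m[X15→φ0] = [1, 0, 2]
r2 m[X15→φ3] = [5, 0, 4]
r2 m[X9→φ0] = [5, 3, 5]
r2 m[X9→φ1] = [6, 2, 4]
r2 m[X9→φ5] = [9, 1, 9]
r2 m[X3→φ2] = [0, 1, 2]
r2 m[X3→φ4] = [0, 6, 1]
r2 m[X13→φ3] = [0, 0, 0]
r2 m[X14→φ4] = [0, 0, 0]
r2 m[X2→φ1] = [1, 3, 3]
r2 m[X2→φ2] = [2, 4, 3]
r2 m[X2→φ5] = [1, 5, 6]
r3 m[φ0→X15] = [8, 3, 9]
r3 m[φ0→X9] = [7, 0, 5]
r3 m[φ1→X9] = [5, 2, 6]
r3 m[φ1→X2] = [3, 5, 5]
r3 m[φ2→X3] = [2, 9, 3]
r3 m[φ2→X2] = [0, 2, 3]
r3 m[φ3→X15] = [1, 0, 2]
r3 m[φ3→X13] = [0, 4, 3]
r3 m[φ4→X3] = [0, 1, 2]
r3 m[φ4→X14] = [3, 5, 0]
r3 m[φ5→X9] = [2, 3, 4]
r3 m[φ5→X2] = [3, 5, 3]
r3 m[X15→φ0] = [1, 0, 2]
r3 m[X15→φ3] = [5, 0, 4]
r3 m[X9→φ0] = [5, 3, 5]
r3 m[X9→φ1] = [6, 2, 4]
r3 m[X9→φ5] = [9, 1, 9]
r3 m[X3→φ2] = [0, 1, 2]
r3 m[X3→φ4] = [0, 6, 1]
r3 m[X13→φ3] = [0, 0, 0]
r3 m[X14→φ4] = [0, 0, 0]
r3 m[X2→φ1] = [1, 3, 3]
r3 m[X2→φ2] = [2, 4, 3]
r3 m[X2→φ5] = [1, 5, 6]
r4 m[φ0→X15] = [8, 3, 9]
r4 m[φ0→X9] = [7, 0, 5]
r4 m[φ1→X9] = [5, 2, 6]
r4 m[φ1→X2] = [3, 5, 5]
r4 m[φ2→X3] = [2, 9, 3]
r4 m[φ2→X2] = [0, 2, 3]
r4 m[φ3→X15] = [1, 0, 2]
r4 m[φ3→X13] = [0, 4, 3]
r4 m[φ4→X3] = [0, 1, 2]
r4 m[φ4→X14] = [3, 5, 0]
r4 m[φ5→X9] = [2, 3, 4]
r4 m[φ5→X2] = [3, 5, 3]
r4 m[X15→φ0] = [1, 0, 2]
r4 m[X15→φ3] = [8, 3, 9]
r4 m[X9→φ0] = [7, 5, 10]
r4 m[X9→φ1] = [9, 3, 9]
r4 m[X9→φ5] = [12, 2, 11]
r4 m[X3→φ2] = [0, 1, 2]
r4 m[X3→φ4] = [2, 9, 3]
r4 m[X13→φ3] = [0, 0, 0]
r4 m[X14→φ4] = [0, 0, 0]
r4 m[X2→φ1] = [3, 7, 6]
r4 m[X2→φ2] = [6, 10, 8]
r4 m[X2→φ5] = [3, 7, 8]
r5 m[φ0→X15] = [10, 5, 11]
r5 m[φ0→X9] = [7, 0, 5]
r5 m[φ1→X9] = [7, 4, 8]
r5 m[φ1→X2] = [4, 6, 6]
r5 m[φ2→X3] = [6, 13, 7]
r5 m[φ2→X2] = [0, 2, 3]
r5 m[φ3→X15] = [1, 0, 2]
r5 m[φ3→X13] = [3, 7, 6]
r5 m[φ4→X3] = [0, 1, 2]
r5 m[φ4→X14] = [5, 7, 2]
r5 m[φ5→X9] = [4, 5, 6]
r5 m[φ5→X2] = [4, 6, 4]
r5 m[X15→φ0] = [1, 0, 2]
r5 m[X15→φ3] = [8, 3, 9]
r5 m[X9→φ0] = [7, 5, 10]
r5 m[X9→φ1] = [9, 3, 9]
r5 m[X9→φ5] = [12, 2, 11]
r5 m[X3→φ2] = [0, 1, 2]
r5 m[X3→φ4] = [2, 9, 3]
r5 m[X13→φ3] = [0, 0, 0]
r5 m[X14→φ4] = [0, 0, 0]
r5 m[X2→φ1] = [3, 7, 6]
r5 m[X2→φ2] = [6, 10, 8]
r5 m[X2→φ5] = [3, 7, 8]
r6 m[φ0→X15] = [10, 5, 11]
r6 m[φ0→X9] = [7, 0, 5]
r6 m[φ1→X9] = [7, 4, 8]
r6 m[φ1→X2] = [4, 6, 6]
r6 m[φ2→X3] = [6, 13, 7]
r6 m[φ2→X2] = [0, 2, 3]
r6 m[φ3→X15] = [1, 0, 2]
r6 m[φ3→X13] = [3, 7, 6]
r6 m[φ4→X3] = [0, 1, 2]
r6 m[φ4→X14] = [5, 7, 2]
r6 m[φ5→X9] = [4, 5, 6]
r6 m[φ5→X2] = [4, 6, 4]
r6 m[X15→φ0] = [1, 0, 2]
r6 m[X15→φ3] = [10, 5, 11]
r6 m[X9→φ0] = [11, 9, 14]
r6 m[X9→φ1] = [11, 5, 11]
r6 m[X9→φ5] = [14, 4, 13]
r6 m[X3→φ2] = [0, 1, 2]
r6 m[X3→φ4] = [6, 13, 7]
r6 m[X13→φ3] = [0, 0, 0]
r6 m[X14→φ4] = [0, 0, 0]
r6 m[X2→φ1] = [4, 8, 7]
r6 m[X2→φ2] = [8, 12, 10]
r6 m[X2→φ5] = [4, 8, 9]

message @ round 6 = [1, 0, 2]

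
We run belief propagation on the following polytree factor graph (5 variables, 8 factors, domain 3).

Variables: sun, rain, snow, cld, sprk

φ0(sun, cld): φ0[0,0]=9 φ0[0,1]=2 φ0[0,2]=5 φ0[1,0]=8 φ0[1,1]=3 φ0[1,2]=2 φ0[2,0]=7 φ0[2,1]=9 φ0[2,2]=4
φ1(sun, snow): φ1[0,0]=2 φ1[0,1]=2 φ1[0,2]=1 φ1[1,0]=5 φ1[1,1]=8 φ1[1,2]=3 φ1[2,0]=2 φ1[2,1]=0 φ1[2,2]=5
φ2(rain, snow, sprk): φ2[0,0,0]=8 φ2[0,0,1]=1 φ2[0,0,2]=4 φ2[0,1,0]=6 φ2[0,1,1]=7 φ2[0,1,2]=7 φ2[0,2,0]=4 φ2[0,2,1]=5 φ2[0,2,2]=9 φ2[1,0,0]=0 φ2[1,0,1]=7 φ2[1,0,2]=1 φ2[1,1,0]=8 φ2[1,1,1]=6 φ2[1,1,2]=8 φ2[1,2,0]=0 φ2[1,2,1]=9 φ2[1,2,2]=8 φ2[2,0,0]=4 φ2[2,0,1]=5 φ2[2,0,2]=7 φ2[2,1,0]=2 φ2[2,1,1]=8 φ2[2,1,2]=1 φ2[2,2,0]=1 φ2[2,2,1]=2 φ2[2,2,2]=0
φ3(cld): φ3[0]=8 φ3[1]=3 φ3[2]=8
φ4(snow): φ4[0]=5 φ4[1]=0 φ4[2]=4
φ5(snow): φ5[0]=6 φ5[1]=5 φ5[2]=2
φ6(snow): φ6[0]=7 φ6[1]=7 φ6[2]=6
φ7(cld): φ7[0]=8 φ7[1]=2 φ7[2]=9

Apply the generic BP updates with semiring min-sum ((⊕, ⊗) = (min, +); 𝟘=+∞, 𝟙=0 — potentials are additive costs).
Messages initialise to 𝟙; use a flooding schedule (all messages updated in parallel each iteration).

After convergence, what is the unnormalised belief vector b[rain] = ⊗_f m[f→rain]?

init: all messages = 𝟙 over 3 values
r1 m[φ0→sun] = [2, 2, 4]
r1 m[φ0→cld] = [7, 2, 2]
r1 m[φ1→sun] = [1, 3, 0]
r1 m[φ1→snow] = [2, 0, 1]
r1 m[φ2→rain] = [1, 0, 0]
r1 m[φ2→snow] = [0, 1, 0]
r1 m[φ2→sprk] = [0, 1, 0]
r1 m[φ3→cld] = [8, 3, 8]
r1 m[φ4→snow] = [5, 0, 4]
r1 m[φ5→snow] = [6, 5, 2]
r1 m[φ6→snow] = [7, 7, 6]
r1 m[φ7→cld] = [8, 2, 9]
r1 m[sun→φ0] = [0, 0, 0]
r1 m[sun→φ1] = [0, 0, 0]
r1 m[rain→φ2] = [0, 0, 0]
r1 m[snow→φ1] = [0, 0, 0]
r1 m[snow→φ2] = [0, 0, 0]
r1 m[snow→φ4] = [0, 0, 0]
r1 m[snow→φ5] = [0, 0, 0]
r1 m[snow→φ6] = [0, 0, 0]
r1 m[cld→φ0] = [0, 0, 0]
r1 m[cld→φ3] = [0, 0, 0]
r1 m[cld→φ7] = [0, 0, 0]
r1 m[sprk→φ2] = [0, 0, 0]
r2 m[φ0→sun] = [2, 2, 4]
r2 m[φ0→cld] = [7, 2, 2]
r2 m[φ1→sun] = [1, 3, 0]
r2 m[φ1→snow] = [2, 0, 1]
r2 m[φ2→rain] = [1, 0, 0]
r2 m[φ2→snow] = [0, 1, 0]
r2 m[φ2→sprk] = [0, 1, 0]
r2 m[φ3→cld] = [8, 3, 8]
r2 m[φ4→snow] = [5, 0, 4]
r2 m[φ5→snow] = [6, 5, 2]
r2 m[φ6→snow] = [7, 7, 6]
r2 m[φ7→cld] = [8, 2, 9]
r2 m[sun→φ0] = [1, 3, 0]
r2 m[sun→φ1] = [2, 2, 4]
r2 m[rain→φ2] = [0, 0, 0]
r2 m[snow→φ1] = [18, 13, 12]
r2 m[snow→φ2] = [20, 12, 13]
r2 m[snow→φ4] = [15, 13, 9]
r2 m[snow→φ5] = [14, 8, 11]
r2 m[snow→φ6] = [13, 6, 7]
r2 m[cld→φ0] = [16, 5, 17]
r2 m[cld→φ3] = [15, 4, 11]
r2 m[cld→φ7] = [15, 5, 10]
r2 m[sprk→φ2] = [0, 0, 0]
r3 m[φ0→sun] = [7, 8, 14]
r3 m[φ0→cld] = [7, 3, 4]
r3 m[φ1→sun] = [13, 15, 13]
r3 m[φ1→snow] = [4, 4, 3]
r3 m[φ2→rain] = [17, 13, 13]
r3 m[φ2→snow] = [0, 1, 0]
r3 m[φ2→sprk] = [13, 15, 13]
r3 m[φ3→cld] = [8, 3, 8]
r3 m[φ4→snow] = [5, 0, 4]
r3 m[φ5→snow] = [6, 5, 2]
r3 m[φ6→snow] = [7, 7, 6]
r3 m[φ7→cld] = [8, 2, 9]
r3 m[sun→φ0] = [1, 3, 0]
r3 m[sun→φ1] = [2, 2, 4]
r3 m[rain→φ2] = [0, 0, 0]
r3 m[snow→φ1] = [18, 13, 12]
r3 m[snow→φ2] = [20, 12, 13]
r3 m[snow→φ4] = [15, 13, 9]
r3 m[snow→φ5] = [14, 8, 11]
r3 m[snow→φ6] = [13, 6, 7]
r3 m[cld→φ0] = [16, 5, 17]
r3 m[cld→φ3] = [15, 4, 11]
r3 m[cld→φ7] = [15, 5, 10]
r3 m[sprk→φ2] = [0, 0, 0]
r4 m[φ0→sun] = [7, 8, 14]
r4 m[φ0→cld] = [7, 3, 4]
r4 m[φ1→sun] = [13, 15, 13]
r4 m[φ1→snow] = [4, 4, 3]
r4 m[φ2→rain] = [17, 13, 13]
r4 m[φ2→snow] = [0, 1, 0]
r4 m[φ2→sprk] = [13, 15, 13]
r4 m[φ3→cld] = [8, 3, 8]
r4 m[φ4→snow] = [5, 0, 4]
r4 m[φ5→snow] = [6, 5, 2]
r4 m[φ6→snow] = [7, 7, 6]
r4 m[φ7→cld] = [8, 2, 9]
r4 m[sun→φ0] = [13, 15, 13]
r4 m[sun→φ1] = [7, 8, 14]
r4 m[rain→φ2] = [0, 0, 0]
r4 m[snow→φ1] = [18, 13, 12]
r4 m[snow→φ2] = [22, 16, 15]
r4 m[snow→φ4] = [17, 17, 11]
r4 m[snow→φ5] = [16, 12, 13]
r4 m[snow→φ6] = [15, 10, 9]
r4 m[cld→φ0] = [16, 5, 17]
r4 m[cld→φ3] = [15, 5, 13]
r4 m[cld→φ7] = [15, 6, 12]
r4 m[sprk→φ2] = [0, 0, 0]
r5 m[φ0→sun] = [7, 8, 14]
r5 m[φ0→cld] = [20, 15, 17]
r5 m[φ1→sun] = [13, 15, 13]
r5 m[φ1→snow] = [9, 9, 8]
r5 m[φ2→rain] = [19, 15, 15]
r5 m[φ2→snow] = [0, 1, 0]
r5 m[φ2→sprk] = [15, 17, 15]
r5 m[φ3→cld] = [8, 3, 8]
r5 m[φ4→snow] = [5, 0, 4]
r5 m[φ5→snow] = [6, 5, 2]
r5 m[φ6→snow] = [7, 7, 6]
r5 m[φ7→cld] = [8, 2, 9]
r5 m[sun→φ0] = [13, 15, 13]
r5 m[sun→φ1] = [7, 8, 14]
r5 m[rain→φ2] = [0, 0, 0]
r5 m[snow→φ1] = [18, 13, 12]
r5 m[snow→φ2] = [22, 16, 15]
r5 m[snow→φ4] = [17, 17, 11]
r5 m[snow→φ5] = [16, 12, 13]
r5 m[snow→φ6] = [15, 10, 9]
r5 m[cld→φ0] = [16, 5, 17]
r5 m[cld→φ3] = [15, 5, 13]
r5 m[cld→φ7] = [15, 6, 12]
r5 m[sprk→φ2] = [0, 0, 0]
r6 m[φ0→sun] = [7, 8, 14]
r6 m[φ0→cld] = [20, 15, 17]
r6 m[φ1→sun] = [13, 15, 13]
r6 m[φ1→snow] = [9, 9, 8]
r6 m[φ2→rain] = [19, 15, 15]
r6 m[φ2→snow] = [0, 1, 0]
r6 m[φ2→sprk] = [15, 17, 15]
r6 m[φ3→cld] = [8, 3, 8]
r6 m[φ4→snow] = [5, 0, 4]
r6 m[φ5→snow] = [6, 5, 2]
r6 m[φ6→snow] = [7, 7, 6]
r6 m[φ7→cld] = [8, 2, 9]
r6 m[sun→φ0] = [13, 15, 13]
r6 m[sun→φ1] = [7, 8, 14]
r6 m[rain→φ2] = [0, 0, 0]
r6 m[snow→φ1] = [18, 13, 12]
r6 m[snow→φ2] = [27, 21, 20]
r6 m[snow→φ4] = [22, 22, 16]
r6 m[snow→φ5] = [21, 17, 18]
r6 m[snow→φ6] = [20, 15, 14]
r6 m[cld→φ0] = [16, 5, 17]
r6 m[cld→φ3] = [28, 17, 26]
r6 m[cld→φ7] = [28, 18, 25]
r6 m[sprk→φ2] = [0, 0, 0]
r7 m[φ0→sun] = [7, 8, 14]
r7 m[φ0→cld] = [20, 15, 17]
r7 m[φ1→sun] = [13, 15, 13]
r7 m[φ1→snow] = [9, 9, 8]
r7 m[φ2→rain] = [24, 20, 20]
r7 m[φ2→snow] = [0, 1, 0]
r7 m[φ2→sprk] = [20, 22, 20]
r7 m[φ3→cld] = [8, 3, 8]
r7 m[φ4→snow] = [5, 0, 4]
r7 m[φ5→snow] = [6, 5, 2]
r7 m[φ6→snow] = [7, 7, 6]
r7 m[φ7→cld] = [8, 2, 9]
r7 m[sun→φ0] = [13, 15, 13]
r7 m[sun→φ1] = [7, 8, 14]
r7 m[rain→φ2] = [0, 0, 0]
r7 m[snow→φ1] = [18, 13, 12]
r7 m[snow→φ2] = [27, 21, 20]
r7 m[snow→φ4] = [22, 22, 16]
r7 m[snow→φ5] = [21, 17, 18]
r7 m[snow→φ6] = [20, 15, 14]
r7 m[cld→φ0] = [16, 5, 17]
r7 m[cld→φ3] = [28, 17, 26]
r7 m[cld→φ7] = [28, 18, 25]
r7 m[sprk→φ2] = [0, 0, 0]
r8 m[φ0→sun] = [7, 8, 14]
r8 m[φ0→cld] = [20, 15, 17]
r8 m[φ1→sun] = [13, 15, 13]
r8 m[φ1→snow] = [9, 9, 8]
r8 m[φ2→rain] = [24, 20, 20]
r8 m[φ2→snow] = [0, 1, 0]
r8 m[φ2→sprk] = [20, 22, 20]
r8 m[φ3→cld] = [8, 3, 8]
r8 m[φ4→snow] = [5, 0, 4]
r8 m[φ5→snow] = [6, 5, 2]
r8 m[φ6→snow] = [7, 7, 6]
r8 m[φ7→cld] = [8, 2, 9]
r8 m[sun→φ0] = [13, 15, 13]
r8 m[sun→φ1] = [7, 8, 14]
r8 m[rain→φ2] = [0, 0, 0]
r8 m[snow→φ1] = [18, 13, 12]
r8 m[snow→φ2] = [27, 21, 20]
r8 m[snow→φ4] = [22, 22, 16]
r8 m[snow→φ5] = [21, 17, 18]
r8 m[snow→φ6] = [20, 15, 14]
r8 m[cld→φ0] = [16, 5, 17]
r8 m[cld→φ3] = [28, 17, 26]
r8 m[cld→φ7] = [28, 18, 25]
r8 m[sprk→φ2] = [0, 0, 0]
fixed point reached at round 8
b[rain] = ⊗ incoming = [24, 20, 20]

b[rain] = [24, 20, 20]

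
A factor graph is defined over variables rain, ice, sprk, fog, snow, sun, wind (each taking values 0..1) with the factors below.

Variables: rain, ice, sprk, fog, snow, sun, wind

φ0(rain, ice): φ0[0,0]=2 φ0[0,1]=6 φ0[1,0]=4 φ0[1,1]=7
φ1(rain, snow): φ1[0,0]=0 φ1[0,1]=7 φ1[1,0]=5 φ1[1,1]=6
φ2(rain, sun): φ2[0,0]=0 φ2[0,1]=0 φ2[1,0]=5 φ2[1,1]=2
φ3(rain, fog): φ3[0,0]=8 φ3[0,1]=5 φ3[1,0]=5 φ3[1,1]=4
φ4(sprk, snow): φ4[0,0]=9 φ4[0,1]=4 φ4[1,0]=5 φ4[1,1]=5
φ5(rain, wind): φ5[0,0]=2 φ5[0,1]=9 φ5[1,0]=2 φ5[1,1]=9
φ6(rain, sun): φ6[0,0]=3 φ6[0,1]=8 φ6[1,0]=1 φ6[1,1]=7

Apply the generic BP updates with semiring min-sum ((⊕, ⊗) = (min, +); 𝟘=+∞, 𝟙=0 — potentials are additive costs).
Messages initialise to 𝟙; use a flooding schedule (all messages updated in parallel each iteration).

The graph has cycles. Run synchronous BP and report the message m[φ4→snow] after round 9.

message @ round 9 = [5, 4]

init: all messages = 𝟙 over 2 values
r1 m[φ0→rain] = [2, 4]
r1 m[φ0→ice] = [2, 6]
r1 m[φ1→rain] = [0, 5]
r1 m[φ1→snow] = [0, 6]
r1 m[φ2→rain] = [0, 2]
r1 m[φ2→sun] = [0, 0]
r1 m[φ3→rain] = [5, 4]
r1 m[φ3→fog] = [5, 4]
r1 m[φ4→sprk] = [4, 5]
r1 m[φ4→snow] = [5, 4]
r1 m[φ5→rain] = [2, 2]
r1 m[φ5→wind] = [2, 9]
r1 m[φ6→rain] = [3, 1]
r1 m[φ6→sun] = [1, 7]
r1 m[rain→φ0] = [0, 0]
r1 m[rain→φ1] = [0, 0]
r1 m[rain→φ2] = [0, 0]
r1 m[rain→φ3] = [0, 0]
r1 m[rain→φ5] = [0, 0]
r1 m[rain→φ6] = [0, 0]
r1 m[ice→φ0] = [0, 0]
r1 m[sprk→φ4] = [0, 0]
r1 m[fog→φ3] = [0, 0]
r1 m[snow→φ1] = [0, 0]
r1 m[snow→φ4] = [0, 0]
r1 m[sun→φ2] = [0, 0]
r1 m[sun→φ6] = [0, 0]
r1 m[wind→φ5] = [0, 0]
r2 m[φ0→rain] = [2, 4]
r2 m[φ0→ice] = [2, 6]
r2 m[φ1→rain] = [0, 5]
r2 m[φ1→snow] = [0, 6]
r2 m[φ2→rain] = [0, 2]
r2 m[φ2→sun] = [0, 0]
r2 m[φ3→rain] = [5, 4]
r2 m[φ3→fog] = [5, 4]
r2 m[φ4→sprk] = [4, 5]
r2 m[φ4→snow] = [5, 4]
r2 m[φ5→rain] = [2, 2]
r2 m[φ5→wind] = [2, 9]
r2 m[φ6→rain] = [3, 1]
r2 m[φ6→sun] = [1, 7]
r2 m[rain→φ0] = [10, 14]
r2 m[rain→φ1] = [12, 13]
r2 m[rain→φ2] = [12, 16]
r2 m[rain→φ3] = [7, 14]
r2 m[rain→φ5] = [10, 16]
r2 m[rain→φ6] = [9, 17]
r2 m[ice→φ0] = [0, 0]
r2 m[sprk→φ4] = [0, 0]
r2 m[fog→φ3] = [0, 0]
r2 m[snow→φ1] = [5, 4]
r2 m[snow→φ4] = [0, 6]
r2 m[sun→φ2] = [1, 7]
r2 m[sun→φ6] = [0, 0]
r2 m[wind→φ5] = [0, 0]
r3 m[φ0→rain] = [2, 4]
r3 m[φ0→ice] = [12, 16]
r3 m[φ1→rain] = [5, 10]
r3 m[φ1→snow] = [12, 19]
r3 m[φ2→rain] = [1, 6]
r3 m[φ2→sun] = [12, 12]
r3 m[φ3→rain] = [5, 4]
r3 m[φ3→fog] = [15, 12]
r3 m[φ4→sprk] = [9, 5]
r3 m[φ4→snow] = [5, 4]
r3 m[φ5→rain] = [2, 2]
r3 m[φ5→wind] = [12, 19]
r3 m[φ6→rain] = [3, 1]
r3 m[φ6→sun] = [12, 17]
r3 m[rain→φ0] = [10, 14]
r3 m[rain→φ1] = [12, 13]
r3 m[rain→φ2] = [12, 16]
r3 m[rain→φ3] = [7, 14]
r3 m[rain→φ5] = [10, 16]
r3 m[rain→φ6] = [9, 17]
r3 m[ice→φ0] = [0, 0]
r3 m[sprk→φ4] = [0, 0]
r3 m[fog→φ3] = [0, 0]
r3 m[snow→φ1] = [5, 4]
r3 m[snow→φ4] = [0, 6]
r3 m[sun→φ2] = [1, 7]
r3 m[sun→φ6] = [0, 0]
r3 m[wind→φ5] = [0, 0]
r4 m[φ0→rain] = [2, 4]
r4 m[φ0→ice] = [12, 16]
r4 m[φ1→rain] = [5, 10]
r4 m[φ1→snow] = [12, 19]
r4 m[φ2→rain] = [1, 6]
r4 m[φ2→sun] = [12, 12]
r4 m[φ3→rain] = [5, 4]
r4 m[φ3→fog] = [15, 12]
r4 m[φ4→sprk] = [9, 5]
r4 m[φ4→snow] = [5, 4]
r4 m[φ5→rain] = [2, 2]
r4 m[φ5→wind] = [12, 19]
r4 m[φ6→rain] = [3, 1]
r4 m[φ6→sun] = [12, 17]
r4 m[rain→φ0] = [16, 23]
r4 m[rain→φ1] = [13, 17]
r4 m[rain→φ2] = [17, 21]
r4 m[rain→φ3] = [13, 23]
r4 m[rain→φ5] = [16, 25]
r4 m[rain→φ6] = [15, 26]
r4 m[ice→φ0] = [0, 0]
r4 m[sprk→φ4] = [0, 0]
r4 m[fog→φ3] = [0, 0]
r4 m[snow→φ1] = [5, 4]
r4 m[snow→φ4] = [12, 19]
r4 m[sun→φ2] = [12, 17]
r4 m[sun→φ6] = [12, 12]
r4 m[wind→φ5] = [0, 0]
r5 m[φ0→rain] = [2, 4]
r5 m[φ0→ice] = [18, 22]
r5 m[φ1→rain] = [5, 10]
r5 m[φ1→snow] = [13, 20]
r5 m[φ2→rain] = [12, 17]
r5 m[φ2→sun] = [17, 17]
r5 m[φ3→rain] = [5, 4]
r5 m[φ3→fog] = [21, 18]
r5 m[φ4→sprk] = [21, 17]
r5 m[φ4→snow] = [5, 4]
r5 m[φ5→rain] = [2, 2]
r5 m[φ5→wind] = [18, 25]
r5 m[φ6→rain] = [15, 13]
r5 m[φ6→sun] = [18, 23]
r5 m[rain→φ0] = [16, 23]
r5 m[rain→φ1] = [13, 17]
r5 m[rain→φ2] = [17, 21]
r5 m[rain→φ3] = [13, 23]
r5 m[rain→φ5] = [16, 25]
r5 m[rain→φ6] = [15, 26]
r5 m[ice→φ0] = [0, 0]
r5 m[sprk→φ4] = [0, 0]
r5 m[fog→φ3] = [0, 0]
r5 m[snow→φ1] = [5, 4]
r5 m[snow→φ4] = [12, 19]
r5 m[sun→φ2] = [12, 17]
r5 m[sun→φ6] = [12, 12]
r5 m[wind→φ5] = [0, 0]
r6 m[φ0→rain] = [2, 4]
r6 m[φ0→ice] = [18, 22]
r6 m[φ1→rain] = [5, 10]
r6 m[φ1→snow] = [13, 20]
r6 m[φ2→rain] = [12, 17]
r6 m[φ2→sun] = [17, 17]
r6 m[φ3→rain] = [5, 4]
r6 m[φ3→fog] = [21, 18]
r6 m[φ4→sprk] = [21, 17]
r6 m[φ4→snow] = [5, 4]
r6 m[φ5→rain] = [2, 2]
r6 m[φ5→wind] = [18, 25]
r6 m[φ6→rain] = [15, 13]
r6 m[φ6→sun] = [18, 23]
r6 m[rain→φ0] = [39, 46]
r6 m[rain→φ1] = [36, 40]
r6 m[rain→φ2] = [29, 33]
r6 m[rain→φ3] = [36, 46]
r6 m[rain→φ5] = [39, 48]
r6 m[rain→φ6] = [26, 37]
r6 m[ice→φ0] = [0, 0]
r6 m[sprk→φ4] = [0, 0]
r6 m[fog→φ3] = [0, 0]
r6 m[snow→φ1] = [5, 4]
r6 m[snow→φ4] = [13, 20]
r6 m[sun→φ2] = [18, 23]
r6 m[sun→φ6] = [17, 17]
r6 m[wind→φ5] = [0, 0]
r7 m[φ0→rain] = [2, 4]
r7 m[φ0→ice] = [41, 45]
r7 m[φ1→rain] = [5, 10]
r7 m[φ1→snow] = [36, 43]
r7 m[φ2→rain] = [18, 23]
r7 m[φ2→sun] = [29, 29]
r7 m[φ3→rain] = [5, 4]
r7 m[φ3→fog] = [44, 41]
r7 m[φ4→sprk] = [22, 18]
r7 m[φ4→snow] = [5, 4]
r7 m[φ5→rain] = [2, 2]
r7 m[φ5→wind] = [41, 48]
r7 m[φ6→rain] = [20, 18]
r7 m[φ6→sun] = [29, 34]
r7 m[rain→φ0] = [39, 46]
r7 m[rain→φ1] = [36, 40]
r7 m[rain→φ2] = [29, 33]
r7 m[rain→φ3] = [36, 46]
r7 m[rain→φ5] = [39, 48]
r7 m[rain→φ6] = [26, 37]
r7 m[ice→φ0] = [0, 0]
r7 m[sprk→φ4] = [0, 0]
r7 m[fog→φ3] = [0, 0]
r7 m[snow→φ1] = [5, 4]
r7 m[snow→φ4] = [13, 20]
r7 m[sun→φ2] = [18, 23]
r7 m[sun→φ6] = [17, 17]
r7 m[wind→φ5] = [0, 0]
r8 m[φ0→rain] = [2, 4]
r8 m[φ0→ice] = [41, 45]
r8 m[φ1→rain] = [5, 10]
r8 m[φ1→snow] = [36, 43]
r8 m[φ2→rain] = [18, 23]
r8 m[φ2→sun] = [29, 29]
r8 m[φ3→rain] = [5, 4]
r8 m[φ3→fog] = [44, 41]
r8 m[φ4→sprk] = [22, 18]
r8 m[φ4→snow] = [5, 4]
r8 m[φ5→rain] = [2, 2]
r8 m[φ5→wind] = [41, 48]
r8 m[φ6→rain] = [20, 18]
r8 m[φ6→sun] = [29, 34]
r8 m[rain→φ0] = [50, 57]
r8 m[rain→φ1] = [47, 51]
r8 m[rain→φ2] = [34, 38]
r8 m[rain→φ3] = [47, 57]
r8 m[rain→φ5] = [50, 59]
r8 m[rain→φ6] = [32, 43]
r8 m[ice→φ0] = [0, 0]
r8 m[sprk→φ4] = [0, 0]
r8 m[fog→φ3] = [0, 0]
r8 m[snow→φ1] = [5, 4]
r8 m[snow→φ4] = [36, 43]
r8 m[sun→φ2] = [29, 34]
r8 m[sun→φ6] = [29, 29]
r8 m[wind→φ5] = [0, 0]
r9 m[φ0→rain] = [2, 4]
r9 m[φ0→ice] = [52, 56]
r9 m[φ1→rain] = [5, 10]
r9 m[φ1→snow] = [47, 54]
r9 m[φ2→rain] = [29, 34]
r9 m[φ2→sun] = [34, 34]
r9 m[φ3→rain] = [5, 4]
r9 m[φ3→fog] = [55, 52]
r9 m[φ4→sprk] = [45, 41]
r9 m[φ4→snow] = [5, 4]
r9 m[φ5→rain] = [2, 2]
r9 m[φ5→wind] = [52, 59]
r9 m[φ6→rain] = [32, 30]
r9 m[φ6→sun] = [35, 40]
r9 m[rain→φ0] = [50, 57]
r9 m[rain→φ1] = [47, 51]
r9 m[rain→φ2] = [34, 38]
r9 m[rain→φ3] = [47, 57]
r9 m[rain→φ5] = [50, 59]
r9 m[rain→φ6] = [32, 43]
r9 m[ice→φ0] = [0, 0]
r9 m[sprk→φ4] = [0, 0]
r9 m[fog→φ3] = [0, 0]
r9 m[snow→φ1] = [5, 4]
r9 m[snow→φ4] = [36, 43]
r9 m[sun→φ2] = [29, 34]
r9 m[sun→φ6] = [29, 29]
r9 m[wind→φ5] = [0, 0]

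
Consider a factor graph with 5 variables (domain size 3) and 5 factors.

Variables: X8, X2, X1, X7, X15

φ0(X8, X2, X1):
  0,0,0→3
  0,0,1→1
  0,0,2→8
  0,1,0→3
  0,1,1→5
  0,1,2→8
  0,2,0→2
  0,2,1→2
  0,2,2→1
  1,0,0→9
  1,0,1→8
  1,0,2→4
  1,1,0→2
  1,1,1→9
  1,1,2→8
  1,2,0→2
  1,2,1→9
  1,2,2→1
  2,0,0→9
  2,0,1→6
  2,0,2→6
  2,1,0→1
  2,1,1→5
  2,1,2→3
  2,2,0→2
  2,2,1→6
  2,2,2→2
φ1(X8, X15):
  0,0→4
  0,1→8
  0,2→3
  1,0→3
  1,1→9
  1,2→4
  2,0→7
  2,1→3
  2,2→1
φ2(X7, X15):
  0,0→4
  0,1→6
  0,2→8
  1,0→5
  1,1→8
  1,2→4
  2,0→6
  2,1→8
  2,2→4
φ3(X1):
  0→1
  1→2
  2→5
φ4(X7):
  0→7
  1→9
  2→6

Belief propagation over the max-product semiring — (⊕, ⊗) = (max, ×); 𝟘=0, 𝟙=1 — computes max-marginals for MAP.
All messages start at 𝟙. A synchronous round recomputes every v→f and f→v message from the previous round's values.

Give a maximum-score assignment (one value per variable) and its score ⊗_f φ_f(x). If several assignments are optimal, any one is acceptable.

init: all messages = 𝟙 over 3 values
r1 m[φ0→X8] = [8, 9, 9]
r1 m[φ0→X2] = [9, 9, 9]
r1 m[φ0→X1] = [9, 9, 8]
r1 m[φ1→X8] = [8, 9, 7]
r1 m[φ1→X15] = [7, 9, 4]
r1 m[φ2→X7] = [8, 8, 8]
r1 m[φ2→X15] = [6, 8, 8]
r1 m[φ3→X1] = [1, 2, 5]
r1 m[φ4→X7] = [7, 9, 6]
r1 m[X8→φ0] = [1, 1, 1]
r1 m[X8→φ1] = [1, 1, 1]
r1 m[X2→φ0] = [1, 1, 1]
r1 m[X1→φ0] = [1, 1, 1]
r1 m[X1→φ3] = [1, 1, 1]
r1 m[X7→φ2] = [1, 1, 1]
r1 m[X7→φ4] = [1, 1, 1]
r1 m[X15→φ1] = [1, 1, 1]
r1 m[X15→φ2] = [1, 1, 1]
r2 m[φ0→X8] = [8, 9, 9]
r2 m[φ0→X2] = [9, 9, 9]
r2 m[φ0→X1] = [9, 9, 8]
r2 m[φ1→X8] = [8, 9, 7]
r2 m[φ1→X15] = [7, 9, 4]
r2 m[φ2→X7] = [8, 8, 8]
r2 m[φ2→X15] = [6, 8, 8]
r2 m[φ3→X1] = [1, 2, 5]
r2 m[φ4→X7] = [7, 9, 6]
r2 m[X8→φ0] = [8, 9, 7]
r2 m[X8→φ1] = [8, 9, 9]
r2 m[X2→φ0] = [1, 1, 1]
r2 m[X1→φ0] = [1, 2, 5]
r2 m[X1→φ3] = [9, 9, 8]
r2 m[X7→φ2] = [7, 9, 6]
r2 m[X7→φ4] = [8, 8, 8]
r2 m[X15→φ1] = [6, 8, 8]
r2 m[X15→φ2] = [7, 9, 4]
r3 m[φ0→X8] = [40, 40, 30]
r3 m[φ0→X2] = [320, 360, 162]
r3 m[φ0→X1] = [81, 81, 72]
r3 m[φ1→X8] = [64, 72, 42]
r3 m[φ1→X15] = [63, 81, 36]
r3 m[φ2→X7] = [54, 72, 72]
r3 m[φ2→X15] = [45, 72, 56]
r3 m[φ3→X1] = [1, 2, 5]
r3 m[φ4→X7] = [7, 9, 6]
r3 m[X8→φ0] = [8, 9, 7]
r3 m[X8→φ1] = [8, 9, 9]
r3 m[X2→φ0] = [1, 1, 1]
r3 m[X1→φ0] = [1, 2, 5]
r3 m[X1→φ3] = [9, 9, 8]
r3 m[X7→φ2] = [7, 9, 6]
r3 m[X7→φ4] = [8, 8, 8]
r3 m[X15→φ1] = [6, 8, 8]
r3 m[X15→φ2] = [7, 9, 4]
r4 m[φ0→X8] = [40, 40, 30]
r4 m[φ0→X2] = [320, 360, 162]
r4 m[φ0→X1] = [81, 81, 72]
r4 m[φ1→X8] = [64, 72, 42]
r4 m[φ1→X15] = [63, 81, 36]
r4 m[φ2→X7] = [54, 72, 72]
r4 m[φ2→X15] = [45, 72, 56]
r4 m[φ3→X1] = [1, 2, 5]
r4 m[φ4→X7] = [7, 9, 6]
r4 m[X8→φ0] = [64, 72, 42]
r4 m[X8→φ1] = [40, 40, 30]
r4 m[X2→φ0] = [1, 1, 1]
r4 m[X1→φ0] = [1, 2, 5]
r4 m[X1→φ3] = [81, 81, 72]
r4 m[X7→φ2] = [7, 9, 6]
r4 m[X7→φ4] = [54, 72, 72]
r4 m[X15→φ1] = [45, 72, 56]
r4 m[X15→φ2] = [63, 81, 36]
r5 m[φ0→X8] = [40, 40, 30]
r5 m[φ0→X2] = [2560, 2880, 1296]
r5 m[φ0→X1] = [648, 648, 576]
r5 m[φ1→X8] = [576, 648, 315]
r5 m[φ1→X15] = [210, 360, 160]
r5 m[φ2→X7] = [486, 648, 648]
r5 m[φ2→X15] = [45, 72, 56]
r5 m[φ3→X1] = [1, 2, 5]
r5 m[φ4→X7] = [7, 9, 6]
r5 m[X8→φ0] = [64, 72, 42]
r5 m[X8→φ1] = [40, 40, 30]
r5 m[X2→φ0] = [1, 1, 1]
r5 m[X1→φ0] = [1, 2, 5]
r5 m[X1→φ3] = [81, 81, 72]
r5 m[X7→φ2] = [7, 9, 6]
r5 m[X7→φ4] = [54, 72, 72]
r5 m[X15→φ1] = [45, 72, 56]
r5 m[X15→φ2] = [63, 81, 36]
r6 m[φ0→X8] = [40, 40, 30]
r6 m[φ0→X2] = [2560, 2880, 1296]
r6 m[φ0→X1] = [648, 648, 576]
r6 m[φ1→X8] = [576, 648, 315]
r6 m[φ1→X15] = [210, 360, 160]
r6 m[φ2→X7] = [486, 648, 648]
r6 m[φ2→X15] = [45, 72, 56]
r6 m[φ3→X1] = [1, 2, 5]
r6 m[φ4→X7] = [7, 9, 6]
r6 m[X8→φ0] = [576, 648, 315]
r6 m[X8→φ1] = [40, 40, 30]
r6 m[X2→φ0] = [1, 1, 1]
r6 m[X1→φ0] = [1, 2, 5]
r6 m[X1→φ3] = [648, 648, 576]
r6 m[X7→φ2] = [7, 9, 6]
r6 m[X7→φ4] = [486, 648, 648]
r6 m[X15→φ1] = [45, 72, 56]
r6 m[X15→φ2] = [210, 360, 160]
r7 m[φ0→X8] = [40, 40, 30]
r7 m[φ0→X2] = [23040, 25920, 11664]
r7 m[φ0→X1] = [5832, 5832, 5184]
r7 m[φ1→X8] = [576, 648, 315]
r7 m[φ1→X15] = [210, 360, 160]
r7 m[φ2→X7] = [2160, 2880, 2880]
r7 m[φ2→X15] = [45, 72, 56]
r7 m[φ3→X1] = [1, 2, 5]
r7 m[φ4→X7] = [7, 9, 6]
r7 m[X8→φ0] = [576, 648, 315]
r7 m[X8→φ1] = [40, 40, 30]
r7 m[X2→φ0] = [1, 1, 1]
r7 m[X1→φ0] = [1, 2, 5]
r7 m[X1→φ3] = [648, 648, 576]
r7 m[X7→φ2] = [7, 9, 6]
r7 m[X7→φ4] = [486, 648, 648]
r7 m[X15→φ1] = [45, 72, 56]
r7 m[X15→φ2] = [210, 360, 160]
r8 m[φ0→X8] = [40, 40, 30]
r8 m[φ0→X2] = [23040, 25920, 11664]
r8 m[φ0→X1] = [5832, 5832, 5184]
r8 m[φ1→X8] = [576, 648, 315]
r8 m[φ1→X15] = [210, 360, 160]
r8 m[φ2→X7] = [2160, 2880, 2880]
r8 m[φ2→X15] = [45, 72, 56]
r8 m[φ3→X1] = [1, 2, 5]
r8 m[φ4→X7] = [7, 9, 6]
r8 m[X8→φ0] = [576, 648, 315]
r8 m[X8→φ1] = [40, 40, 30]
r8 m[X2→φ0] = [1, 1, 1]
r8 m[X1→φ0] = [1, 2, 5]
r8 m[X1→φ3] = [5832, 5832, 5184]
r8 m[X7→φ2] = [7, 9, 6]
r8 m[X7→φ4] = [2160, 2880, 2880]
r8 m[X15→φ1] = [45, 72, 56]
r8 m[X15→φ2] = [210, 360, 160]
r9 m[φ0→X8] = [40, 40, 30]
r9 m[φ0→X2] = [23040, 25920, 11664]
r9 m[φ0→X1] = [5832, 5832, 5184]
r9 m[φ1→X8] = [576, 648, 315]
r9 m[φ1→X15] = [210, 360, 160]
r9 m[φ2→X7] = [2160, 2880, 2880]
r9 m[φ2→X15] = [45, 72, 56]
r9 m[φ3→X1] = [1, 2, 5]
r9 m[φ4→X7] = [7, 9, 6]
r9 m[X8→φ0] = [576, 648, 315]
r9 m[X8→φ1] = [40, 40, 30]
r9 m[X2→φ0] = [1, 1, 1]
r9 m[X1→φ0] = [1, 2, 5]
r9 m[X1→φ3] = [5832, 5832, 5184]
r9 m[X7→φ2] = [7, 9, 6]
r9 m[X7→φ4] = [2160, 2880, 2880]
r9 m[X15→φ1] = [45, 72, 56]
r9 m[X15→φ2] = [210, 360, 160]
fixed point reached at round 9
traceback from X8: (X8=1, X2=1, X1=2, X7=1, X15=1), score=25920

assignment: (X8=1, X2=1, X1=2, X7=1, X15=1); score = 25920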